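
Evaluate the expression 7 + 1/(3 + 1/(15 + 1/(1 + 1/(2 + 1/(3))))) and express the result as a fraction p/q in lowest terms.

3524/481

Compute successive convergents:
a_0 = 7: 7/1
a_1 = 3: 22/3
a_2 = 15: 337/46
a_3 = 1: 359/49
a_4 = 2: 1055/144
a_5 = 3: 3524/481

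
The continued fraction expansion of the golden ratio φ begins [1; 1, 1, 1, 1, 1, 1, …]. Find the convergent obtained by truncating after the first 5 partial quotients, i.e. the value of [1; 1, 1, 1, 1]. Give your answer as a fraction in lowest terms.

a_0 = 1: 1/1
a_1 = 1: 2/1
a_2 = 1: 3/2
a_3 = 1: 5/3
a_4 = 1: 8/5

8/5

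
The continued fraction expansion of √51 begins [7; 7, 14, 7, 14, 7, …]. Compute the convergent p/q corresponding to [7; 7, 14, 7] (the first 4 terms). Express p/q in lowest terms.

4999/700

a_0 = 7: 7/1
a_1 = 7: 50/7
a_2 = 14: 707/99
a_3 = 7: 4999/700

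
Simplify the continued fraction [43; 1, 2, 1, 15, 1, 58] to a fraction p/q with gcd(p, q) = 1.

172754/3949

a_0 = 43: 43/1
a_1 = 1: 44/1
a_2 = 2: 131/3
a_3 = 1: 175/4
a_4 = 15: 2756/63
a_5 = 1: 2931/67
a_6 = 58: 172754/3949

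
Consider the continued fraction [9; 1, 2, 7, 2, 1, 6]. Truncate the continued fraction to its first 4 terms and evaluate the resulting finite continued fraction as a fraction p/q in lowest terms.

Start with 7.
2 + 1/(7/1) = 2 + 1/7 = 15/7
1 + 1/(15/7) = 1 + 7/15 = 22/15
9 + 1/(22/15) = 9 + 15/22 = 213/22

213/22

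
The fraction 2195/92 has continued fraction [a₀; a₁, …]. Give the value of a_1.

Run the Euclidean algorithm, recording each quotient:
2195 = 23·92 + 79, so a_0 = 23
92 = 1·79 + 13, so a_1 = 1

1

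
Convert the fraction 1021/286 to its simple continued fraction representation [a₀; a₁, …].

[3; 1, 1, 3, 13, 3]

1021 = 3·286 + 163, so a_0 = 3
286 = 1·163 + 123, so a_1 = 1
163 = 1·123 + 40, so a_2 = 1
123 = 3·40 + 3, so a_3 = 3
40 = 13·3 + 1, so a_4 = 13
3 = 3·1 + 0, so a_5 = 3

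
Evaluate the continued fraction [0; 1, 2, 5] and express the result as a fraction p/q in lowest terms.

Start with 5.
2 + 1/(5/1) = 2 + 1/5 = 11/5
1 + 1/(11/5) = 1 + 5/11 = 16/11
0 + 1/(16/11) = 0 + 11/16 = 11/16

11/16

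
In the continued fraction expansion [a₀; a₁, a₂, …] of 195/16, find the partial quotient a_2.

195 ÷ 16 → quotient 12, remainder 3
16 ÷ 3 → quotient 5, remainder 1
3 ÷ 1 → quotient 3, remainder 0

3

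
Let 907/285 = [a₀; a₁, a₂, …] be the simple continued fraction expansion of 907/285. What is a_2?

2

907 = 3·285 + 52, so a_0 = 3
285 = 5·52 + 25, so a_1 = 5
52 = 2·25 + 2, so a_2 = 2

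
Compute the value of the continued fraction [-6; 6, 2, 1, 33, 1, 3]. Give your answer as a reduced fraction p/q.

-15289/2617

Compute successive convergents:
a_0 = -6: -6/1
a_1 = 6: -35/6
a_2 = 2: -76/13
a_3 = 1: -111/19
a_4 = 33: -3739/640
a_5 = 1: -3850/659
a_6 = 3: -15289/2617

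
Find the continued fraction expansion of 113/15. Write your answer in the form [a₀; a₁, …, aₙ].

[7; 1, 1, 7]

Apply division with remainder until the remainder is 0:
⌊113/15⌋ = 7, remainder 8
⌊15/8⌋ = 1, remainder 7
⌊8/7⌋ = 1, remainder 1
⌊7/1⌋ = 7, remainder 0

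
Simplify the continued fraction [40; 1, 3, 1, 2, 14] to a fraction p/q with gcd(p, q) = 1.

Start with 14.
2 + 1/(14/1) = 2 + 1/14 = 29/14
1 + 1/(29/14) = 1 + 14/29 = 43/29
3 + 1/(43/29) = 3 + 29/43 = 158/43
1 + 1/(158/43) = 1 + 43/158 = 201/158
40 + 1/(201/158) = 40 + 158/201 = 8198/201

8198/201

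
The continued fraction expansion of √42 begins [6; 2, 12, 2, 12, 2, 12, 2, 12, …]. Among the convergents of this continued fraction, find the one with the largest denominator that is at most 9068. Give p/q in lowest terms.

List convergents until the denominator exceeds the bound:
a_0 = 6: 6/1  (≤ bound)
a_1 = 2: 13/2  (≤ bound)
a_2 = 12: 162/25  (≤ bound)
a_3 = 2: 337/52  (≤ bound)
a_4 = 12: 4206/649  (≤ bound)
a_5 = 2: 8749/1350  (≤ bound)
a_6 = 12: 109194/16849  (> 9068, stop)

8749/1350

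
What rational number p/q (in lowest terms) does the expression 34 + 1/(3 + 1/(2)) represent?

240/7

a_0 = 34: 34/1
a_1 = 3: 103/3
a_2 = 2: 240/7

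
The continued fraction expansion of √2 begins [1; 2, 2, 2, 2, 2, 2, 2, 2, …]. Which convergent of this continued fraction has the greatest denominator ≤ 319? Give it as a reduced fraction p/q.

a_0 = 1: 1/1  (≤ bound)
a_1 = 2: 3/2  (≤ bound)
a_2 = 2: 7/5  (≤ bound)
a_3 = 2: 17/12  (≤ bound)
a_4 = 2: 41/29  (≤ bound)
a_5 = 2: 99/70  (≤ bound)
a_6 = 2: 239/169  (≤ bound)
a_7 = 2: 577/408  (> 319, stop)

239/169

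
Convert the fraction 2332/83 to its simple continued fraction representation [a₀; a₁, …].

[28; 10, 2, 1, 2]

Run the Euclidean algorithm, recording each quotient:
2332 ÷ 83 → quotient 28, remainder 8
83 ÷ 8 → quotient 10, remainder 3
8 ÷ 3 → quotient 2, remainder 2
3 ÷ 2 → quotient 1, remainder 1
2 ÷ 1 → quotient 2, remainder 0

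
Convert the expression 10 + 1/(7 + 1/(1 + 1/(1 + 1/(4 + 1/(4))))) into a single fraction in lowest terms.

2908/287

Start with 4.
4 + 1/(4/1) = 4 + 1/4 = 17/4
1 + 1/(17/4) = 1 + 4/17 = 21/17
1 + 1/(21/17) = 1 + 17/21 = 38/21
7 + 1/(38/21) = 7 + 21/38 = 287/38
10 + 1/(287/38) = 10 + 38/287 = 2908/287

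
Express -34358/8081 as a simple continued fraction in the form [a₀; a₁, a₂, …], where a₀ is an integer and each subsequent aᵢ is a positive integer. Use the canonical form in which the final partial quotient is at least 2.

[-5; 1, 2, 1, 35, 1, 54]

-34358 = -5·8081 + 6047, so a_0 = -5
8081 = 1·6047 + 2034, so a_1 = 1
6047 = 2·2034 + 1979, so a_2 = 2
2034 = 1·1979 + 55, so a_3 = 1
1979 = 35·55 + 54, so a_4 = 35
55 = 1·54 + 1, so a_5 = 1
54 = 54·1 + 0, so a_6 = 54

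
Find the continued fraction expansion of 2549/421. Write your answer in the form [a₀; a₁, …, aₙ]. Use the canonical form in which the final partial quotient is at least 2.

Apply division with remainder until the remainder is 0:
⌊2549/421⌋ = 6, remainder 23
⌊421/23⌋ = 18, remainder 7
⌊23/7⌋ = 3, remainder 2
⌊7/2⌋ = 3, remainder 1
⌊2/1⌋ = 2, remainder 0

[6; 18, 3, 3, 2]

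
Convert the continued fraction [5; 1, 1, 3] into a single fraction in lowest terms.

39/7

a_0 = 5: 5/1
a_1 = 1: 6/1
a_2 = 1: 11/2
a_3 = 3: 39/7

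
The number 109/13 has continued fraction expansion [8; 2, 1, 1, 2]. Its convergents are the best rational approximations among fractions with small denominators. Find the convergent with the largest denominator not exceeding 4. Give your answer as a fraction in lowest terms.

25/3

List convergents until the denominator exceeds the bound:
a_0 = 8: 8/1  (≤ bound)
a_1 = 2: 17/2  (≤ bound)
a_2 = 1: 25/3  (≤ bound)
a_3 = 1: 42/5  (> 4, stop)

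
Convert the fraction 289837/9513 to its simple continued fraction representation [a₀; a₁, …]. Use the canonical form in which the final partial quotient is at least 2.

Apply division with remainder until the remainder is 0:
289837 ÷ 9513 → quotient 30, remainder 4447
9513 ÷ 4447 → quotient 2, remainder 619
4447 ÷ 619 → quotient 7, remainder 114
619 ÷ 114 → quotient 5, remainder 49
114 ÷ 49 → quotient 2, remainder 16
49 ÷ 16 → quotient 3, remainder 1
16 ÷ 1 → quotient 16, remainder 0

[30; 2, 7, 5, 2, 3, 16]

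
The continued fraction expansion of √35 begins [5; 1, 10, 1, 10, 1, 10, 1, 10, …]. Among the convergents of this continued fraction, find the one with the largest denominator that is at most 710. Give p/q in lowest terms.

846/143

a_0 = 5: 5/1  (≤ bound)
a_1 = 1: 6/1  (≤ bound)
a_2 = 10: 65/11  (≤ bound)
a_3 = 1: 71/12  (≤ bound)
a_4 = 10: 775/131  (≤ bound)
a_5 = 1: 846/143  (≤ bound)
a_6 = 10: 9235/1561  (> 710, stop)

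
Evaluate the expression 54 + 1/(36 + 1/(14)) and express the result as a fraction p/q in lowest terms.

Start with 14.
36 + 1/(14/1) = 36 + 1/14 = 505/14
54 + 1/(505/14) = 54 + 14/505 = 27284/505

27284/505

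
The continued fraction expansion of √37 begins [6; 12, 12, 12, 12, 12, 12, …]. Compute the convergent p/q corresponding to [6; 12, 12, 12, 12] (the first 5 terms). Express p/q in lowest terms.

128766/21169

Build up convergents one term at a time:
a_0 = 6: 6/1
a_1 = 12: 73/12
a_2 = 12: 882/145
a_3 = 12: 10657/1752
a_4 = 12: 128766/21169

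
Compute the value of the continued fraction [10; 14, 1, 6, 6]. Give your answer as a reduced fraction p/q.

6433/639

a_0 = 10: 10/1
a_1 = 14: 141/14
a_2 = 1: 151/15
a_3 = 6: 1047/104
a_4 = 6: 6433/639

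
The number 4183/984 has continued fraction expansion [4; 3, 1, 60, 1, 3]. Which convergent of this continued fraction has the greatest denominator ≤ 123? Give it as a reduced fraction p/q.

17/4

a_0 = 4: 4/1  (≤ bound)
a_1 = 3: 13/3  (≤ bound)
a_2 = 1: 17/4  (≤ bound)
a_3 = 60: 1033/243  (> 123, stop)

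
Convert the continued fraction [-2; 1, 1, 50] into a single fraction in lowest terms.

-151/101

Start with 50.
1 + 1/(50/1) = 1 + 1/50 = 51/50
1 + 1/(51/50) = 1 + 50/51 = 101/51
-2 + 1/(101/51) = -2 + 51/101 = -151/101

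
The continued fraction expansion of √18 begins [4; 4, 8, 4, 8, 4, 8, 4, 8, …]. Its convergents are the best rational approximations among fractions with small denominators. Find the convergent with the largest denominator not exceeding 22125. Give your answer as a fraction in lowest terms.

a_0 = 4: 4/1  (≤ bound)
a_1 = 4: 17/4  (≤ bound)
a_2 = 8: 140/33  (≤ bound)
a_3 = 4: 577/136  (≤ bound)
a_4 = 8: 4756/1121  (≤ bound)
a_5 = 4: 19601/4620  (≤ bound)
a_6 = 8: 161564/38081  (> 22125, stop)

19601/4620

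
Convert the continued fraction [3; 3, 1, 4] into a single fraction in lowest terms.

62/19

a_0 = 3: 3/1
a_1 = 3: 10/3
a_2 = 1: 13/4
a_3 = 4: 62/19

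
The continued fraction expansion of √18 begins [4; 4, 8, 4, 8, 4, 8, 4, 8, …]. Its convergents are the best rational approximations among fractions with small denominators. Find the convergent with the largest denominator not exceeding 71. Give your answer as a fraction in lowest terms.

a_0 = 4: 4/1  (≤ bound)
a_1 = 4: 17/4  (≤ bound)
a_2 = 8: 140/33  (≤ bound)
a_3 = 4: 577/136  (> 71, stop)

140/33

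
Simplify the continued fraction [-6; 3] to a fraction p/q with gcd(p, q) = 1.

a_0 = -6: -6/1
a_1 = 3: -17/3

-17/3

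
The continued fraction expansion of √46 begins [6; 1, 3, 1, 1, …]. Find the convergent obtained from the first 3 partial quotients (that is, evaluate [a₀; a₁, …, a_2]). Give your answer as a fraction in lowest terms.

Starting at the tail and folding back:
Start with 3.
1 + 1/(3/1) = 1 + 1/3 = 4/3
6 + 1/(4/3) = 6 + 3/4 = 27/4

27/4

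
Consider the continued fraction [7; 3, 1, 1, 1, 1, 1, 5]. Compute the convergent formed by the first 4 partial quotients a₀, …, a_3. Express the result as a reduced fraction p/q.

Work from the innermost term outward:
Start with 1.
1 + 1/(1/1) = 1 + 1/1 = 2/1
3 + 1/(2/1) = 3 + 1/2 = 7/2
7 + 1/(7/2) = 7 + 2/7 = 51/7

51/7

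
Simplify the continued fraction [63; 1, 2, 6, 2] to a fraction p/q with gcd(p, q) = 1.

Compute successive convergents:
a_0 = 63: 63/1
a_1 = 1: 64/1
a_2 = 2: 191/3
a_3 = 6: 1210/19
a_4 = 2: 2611/41

2611/41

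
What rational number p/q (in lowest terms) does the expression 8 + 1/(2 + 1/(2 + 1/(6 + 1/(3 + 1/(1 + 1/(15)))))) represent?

Work from the innermost term outward:
Start with 15.
1 + 1/(15/1) = 1 + 1/15 = 16/15
3 + 1/(16/15) = 3 + 15/16 = 63/16
6 + 1/(63/16) = 6 + 16/63 = 394/63
2 + 1/(394/63) = 2 + 63/394 = 851/394
2 + 1/(851/394) = 2 + 394/851 = 2096/851
8 + 1/(2096/851) = 8 + 851/2096 = 17619/2096

17619/2096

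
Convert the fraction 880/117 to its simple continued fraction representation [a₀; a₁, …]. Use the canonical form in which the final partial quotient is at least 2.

[7; 1, 1, 11, 5]

Apply division with remainder until the remainder is 0:
⌊880/117⌋ = 7, remainder 61
⌊117/61⌋ = 1, remainder 56
⌊61/56⌋ = 1, remainder 5
⌊56/5⌋ = 11, remainder 1
⌊5/1⌋ = 5, remainder 0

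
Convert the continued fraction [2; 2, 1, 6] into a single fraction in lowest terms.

Use the convergent recurrence hₖ = aₖ·hₖ₋₁ + hₖ₋₂ (and likewise for the denominators kₖ):
a_0 = 2: 2/1
a_1 = 2: 5/2
a_2 = 1: 7/3
a_3 = 6: 47/20

47/20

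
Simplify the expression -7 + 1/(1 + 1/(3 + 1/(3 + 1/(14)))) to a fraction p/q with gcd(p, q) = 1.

Collapse the nested fraction from the inside out:
Start with 14.
3 + 1/(14/1) = 3 + 1/14 = 43/14
3 + 1/(43/14) = 3 + 14/43 = 143/43
1 + 1/(143/43) = 1 + 43/143 = 186/143
-7 + 1/(186/143) = -7 + 143/186 = -1159/186

-1159/186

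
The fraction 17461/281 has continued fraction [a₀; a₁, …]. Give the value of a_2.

Apply division with remainder until the remainder is 0:
17461 ÷ 281 → quotient 62, remainder 39
281 ÷ 39 → quotient 7, remainder 8
39 ÷ 8 → quotient 4, remainder 7

4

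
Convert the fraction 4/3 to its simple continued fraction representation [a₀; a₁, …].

[1; 3]

⌊4/3⌋ = 1, remainder 1
⌊3/1⌋ = 3, remainder 0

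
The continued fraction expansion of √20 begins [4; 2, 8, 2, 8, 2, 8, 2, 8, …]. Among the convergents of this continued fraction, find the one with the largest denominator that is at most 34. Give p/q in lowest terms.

76/17

a_0 = 4: 4/1  (≤ bound)
a_1 = 2: 9/2  (≤ bound)
a_2 = 8: 76/17  (≤ bound)
a_3 = 2: 161/36  (> 34, stop)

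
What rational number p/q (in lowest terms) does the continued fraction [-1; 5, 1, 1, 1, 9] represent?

-135/164

Start with 9.
1 + 1/(9/1) = 1 + 1/9 = 10/9
1 + 1/(10/9) = 1 + 9/10 = 19/10
1 + 1/(19/10) = 1 + 10/19 = 29/19
5 + 1/(29/19) = 5 + 19/29 = 164/29
-1 + 1/(164/29) = -1 + 29/164 = -135/164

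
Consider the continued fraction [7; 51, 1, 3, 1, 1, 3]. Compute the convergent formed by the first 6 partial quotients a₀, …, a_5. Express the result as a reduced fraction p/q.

3271/466

a_0 = 7: 7/1
a_1 = 51: 358/51
a_2 = 1: 365/52
a_3 = 3: 1453/207
a_4 = 1: 1818/259
a_5 = 1: 3271/466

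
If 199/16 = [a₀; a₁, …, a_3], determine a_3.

Apply division with remainder until the remainder is 0:
⌊199/16⌋ = 12, remainder 7
⌊16/7⌋ = 2, remainder 2
⌊7/2⌋ = 3, remainder 1
⌊2/1⌋ = 2, remainder 0

2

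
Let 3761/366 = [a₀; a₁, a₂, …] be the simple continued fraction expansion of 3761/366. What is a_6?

1

Apply division with remainder until the remainder is 0:
3761 ÷ 366 → quotient 10, remainder 101
366 ÷ 101 → quotient 3, remainder 63
101 ÷ 63 → quotient 1, remainder 38
63 ÷ 38 → quotient 1, remainder 25
38 ÷ 25 → quotient 1, remainder 13
25 ÷ 13 → quotient 1, remainder 12
13 ÷ 12 → quotient 1, remainder 1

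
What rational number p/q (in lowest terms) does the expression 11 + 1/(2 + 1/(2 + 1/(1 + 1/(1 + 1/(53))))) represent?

Use the convergent recurrence hₖ = aₖ·hₖ₋₁ + hₖ₋₂ (and likewise for the denominators kₖ):
a_0 = 11: 11/1
a_1 = 2: 23/2
a_2 = 2: 57/5
a_3 = 1: 80/7
a_4 = 1: 137/12
a_5 = 53: 7341/643

7341/643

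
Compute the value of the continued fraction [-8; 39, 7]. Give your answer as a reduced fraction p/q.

-2185/274

Start with 7.
39 + 1/(7/1) = 39 + 1/7 = 274/7
-8 + 1/(274/7) = -8 + 7/274 = -2185/274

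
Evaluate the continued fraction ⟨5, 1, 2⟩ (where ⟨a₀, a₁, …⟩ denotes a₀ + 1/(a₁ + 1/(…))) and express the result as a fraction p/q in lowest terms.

17/3

a_0 = 5: 5/1
a_1 = 1: 6/1
a_2 = 2: 17/3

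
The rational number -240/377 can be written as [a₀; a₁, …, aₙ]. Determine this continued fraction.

Repeatedly divide and take the remainder:
-240 = -1·377 + 137, so a_0 = -1
377 = 2·137 + 103, so a_1 = 2
137 = 1·103 + 34, so a_2 = 1
103 = 3·34 + 1, so a_3 = 3
34 = 34·1 + 0, so a_4 = 34

[-1; 2, 1, 3, 34]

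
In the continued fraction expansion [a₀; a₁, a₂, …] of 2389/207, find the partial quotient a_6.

2389 = 11·207 + 112, so a_0 = 11
207 = 1·112 + 95, so a_1 = 1
112 = 1·95 + 17, so a_2 = 1
95 = 5·17 + 10, so a_3 = 5
17 = 1·10 + 7, so a_4 = 1
10 = 1·7 + 3, so a_5 = 1
7 = 2·3 + 1, so a_6 = 2

2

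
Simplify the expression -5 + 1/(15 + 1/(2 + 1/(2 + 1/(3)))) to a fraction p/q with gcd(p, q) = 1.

Starting at the tail and folding back:
Start with 3.
2 + 1/(3/1) = 2 + 1/3 = 7/3
2 + 1/(7/3) = 2 + 3/7 = 17/7
15 + 1/(17/7) = 15 + 7/17 = 262/17
-5 + 1/(262/17) = -5 + 17/262 = -1293/262

-1293/262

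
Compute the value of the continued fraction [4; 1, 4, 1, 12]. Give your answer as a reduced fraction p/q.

372/77

a_0 = 4: 4/1
a_1 = 1: 5/1
a_2 = 4: 24/5
a_3 = 1: 29/6
a_4 = 12: 372/77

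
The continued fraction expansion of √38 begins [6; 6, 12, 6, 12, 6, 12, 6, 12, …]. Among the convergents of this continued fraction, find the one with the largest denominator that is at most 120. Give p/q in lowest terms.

List convergents until the denominator exceeds the bound:
a_0 = 6: 6/1  (≤ bound)
a_1 = 6: 37/6  (≤ bound)
a_2 = 12: 450/73  (≤ bound)
a_3 = 6: 2737/444  (> 120, stop)

450/73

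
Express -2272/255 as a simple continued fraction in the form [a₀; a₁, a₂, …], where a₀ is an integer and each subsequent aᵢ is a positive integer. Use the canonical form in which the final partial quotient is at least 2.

[-9; 11, 11, 2]

Run the Euclidean algorithm, recording each quotient:
-2272 = -9·255 + 23, so a_0 = -9
255 = 11·23 + 2, so a_1 = 11
23 = 11·2 + 1, so a_2 = 11
2 = 2·1 + 0, so a_3 = 2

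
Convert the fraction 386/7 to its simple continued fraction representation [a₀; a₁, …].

⌊386/7⌋ = 55, remainder 1
⌊7/1⌋ = 7, remainder 0

[55; 7]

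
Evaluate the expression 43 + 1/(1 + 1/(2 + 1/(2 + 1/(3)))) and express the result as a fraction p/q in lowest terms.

1049/24

a_0 = 43: 43/1
a_1 = 1: 44/1
a_2 = 2: 131/3
a_3 = 2: 306/7
a_4 = 3: 1049/24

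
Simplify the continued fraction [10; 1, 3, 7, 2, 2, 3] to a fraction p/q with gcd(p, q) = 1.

5605/521

Use the convergent recurrence hₖ = aₖ·hₖ₋₁ + hₖ₋₂ (and likewise for the denominators kₖ):
a_0 = 10: 10/1
a_1 = 1: 11/1
a_2 = 3: 43/4
a_3 = 7: 312/29
a_4 = 2: 667/62
a_5 = 2: 1646/153
a_6 = 3: 5605/521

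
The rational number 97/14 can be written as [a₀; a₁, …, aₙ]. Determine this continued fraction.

[6; 1, 13]

97 ÷ 14 → quotient 6, remainder 13
14 ÷ 13 → quotient 1, remainder 1
13 ÷ 1 → quotient 13, remainder 0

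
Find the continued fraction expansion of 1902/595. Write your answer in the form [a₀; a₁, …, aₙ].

[3; 5, 11, 1, 2, 3]

Run the Euclidean algorithm, recording each quotient:
1902 = 3·595 + 117, so a_0 = 3
595 = 5·117 + 10, so a_1 = 5
117 = 11·10 + 7, so a_2 = 11
10 = 1·7 + 3, so a_3 = 1
7 = 2·3 + 1, so a_4 = 2
3 = 3·1 + 0, so a_5 = 3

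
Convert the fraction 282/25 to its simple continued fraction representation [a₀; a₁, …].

⌊282/25⌋ = 11, remainder 7
⌊25/7⌋ = 3, remainder 4
⌊7/4⌋ = 1, remainder 3
⌊4/3⌋ = 1, remainder 1
⌊3/1⌋ = 3, remainder 0

[11; 3, 1, 1, 3]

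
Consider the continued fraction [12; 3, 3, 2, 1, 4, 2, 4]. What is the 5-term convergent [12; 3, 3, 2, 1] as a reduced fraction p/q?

Start with 1.
2 + 1/(1/1) = 2 + 1/1 = 3/1
3 + 1/(3/1) = 3 + 1/3 = 10/3
3 + 1/(10/3) = 3 + 3/10 = 33/10
12 + 1/(33/10) = 12 + 10/33 = 406/33

406/33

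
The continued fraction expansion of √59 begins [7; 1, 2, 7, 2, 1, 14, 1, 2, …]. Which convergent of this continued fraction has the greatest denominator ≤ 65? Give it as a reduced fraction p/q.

a_0 = 7: 7/1  (≤ bound)
a_1 = 1: 8/1  (≤ bound)
a_2 = 2: 23/3  (≤ bound)
a_3 = 7: 169/22  (≤ bound)
a_4 = 2: 361/47  (≤ bound)
a_5 = 1: 530/69  (> 65, stop)

361/47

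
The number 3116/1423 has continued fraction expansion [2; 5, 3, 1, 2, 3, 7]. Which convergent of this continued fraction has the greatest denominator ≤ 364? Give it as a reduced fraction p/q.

List convergents until the denominator exceeds the bound:
a_0 = 2: 2/1  (≤ bound)
a_1 = 5: 11/5  (≤ bound)
a_2 = 3: 35/16  (≤ bound)
a_3 = 1: 46/21  (≤ bound)
a_4 = 2: 127/58  (≤ bound)
a_5 = 3: 427/195  (≤ bound)
a_6 = 7: 3116/1423  (> 364, stop)

427/195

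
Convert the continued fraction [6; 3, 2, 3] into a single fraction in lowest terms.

151/24

Use the convergent recurrence hₖ = aₖ·hₖ₋₁ + hₖ₋₂ (and likewise for the denominators kₖ):
a_0 = 6: 6/1
a_1 = 3: 19/3
a_2 = 2: 44/7
a_3 = 3: 151/24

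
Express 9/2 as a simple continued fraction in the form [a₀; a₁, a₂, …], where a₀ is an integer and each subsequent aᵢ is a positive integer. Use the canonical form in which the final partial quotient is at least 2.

9 ÷ 2 → quotient 4, remainder 1
2 ÷ 1 → quotient 2, remainder 0

[4; 2]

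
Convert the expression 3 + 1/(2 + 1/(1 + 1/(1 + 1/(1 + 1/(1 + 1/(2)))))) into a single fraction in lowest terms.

115/34

Starting at the tail and folding back:
Start with 2.
1 + 1/(2/1) = 1 + 1/2 = 3/2
1 + 1/(3/2) = 1 + 2/3 = 5/3
1 + 1/(5/3) = 1 + 3/5 = 8/5
1 + 1/(8/5) = 1 + 5/8 = 13/8
2 + 1/(13/8) = 2 + 8/13 = 34/13
3 + 1/(34/13) = 3 + 13/34 = 115/34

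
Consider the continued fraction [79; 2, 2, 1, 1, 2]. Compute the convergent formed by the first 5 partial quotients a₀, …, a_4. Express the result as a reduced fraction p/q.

a_0 = 79: 79/1
a_1 = 2: 159/2
a_2 = 2: 397/5
a_3 = 1: 556/7
a_4 = 1: 953/12

953/12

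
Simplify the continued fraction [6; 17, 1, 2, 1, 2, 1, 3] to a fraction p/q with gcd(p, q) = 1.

Start with 3.
1 + 1/(3/1) = 1 + 1/3 = 4/3
2 + 1/(4/3) = 2 + 3/4 = 11/4
1 + 1/(11/4) = 1 + 4/11 = 15/11
2 + 1/(15/11) = 2 + 11/15 = 41/15
1 + 1/(41/15) = 1 + 15/41 = 56/41
17 + 1/(56/41) = 17 + 41/56 = 993/56
6 + 1/(993/56) = 6 + 56/993 = 6014/993

6014/993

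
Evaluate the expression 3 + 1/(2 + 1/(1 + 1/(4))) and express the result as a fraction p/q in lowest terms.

Compute successive convergents:
a_0 = 3: 3/1
a_1 = 2: 7/2
a_2 = 1: 10/3
a_3 = 4: 47/14

47/14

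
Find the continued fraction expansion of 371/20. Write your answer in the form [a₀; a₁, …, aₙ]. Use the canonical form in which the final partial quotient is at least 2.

[18; 1, 1, 4, 2]

⌊371/20⌋ = 18, remainder 11
⌊20/11⌋ = 1, remainder 9
⌊11/9⌋ = 1, remainder 2
⌊9/2⌋ = 4, remainder 1
⌊2/1⌋ = 2, remainder 0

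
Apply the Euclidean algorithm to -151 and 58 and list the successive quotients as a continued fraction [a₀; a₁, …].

[-3; 2, 1, 1, 11]

-151 ÷ 58 → quotient -3, remainder 23
58 ÷ 23 → quotient 2, remainder 12
23 ÷ 12 → quotient 1, remainder 11
12 ÷ 11 → quotient 1, remainder 1
11 ÷ 1 → quotient 11, remainder 0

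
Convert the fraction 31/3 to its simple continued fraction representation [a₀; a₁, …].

[10; 3]

31 = 10·3 + 1, so a_0 = 10
3 = 3·1 + 0, so a_1 = 3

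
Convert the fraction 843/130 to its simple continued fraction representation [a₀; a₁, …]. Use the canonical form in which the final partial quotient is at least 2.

[6; 2, 15, 1, 3]

843 ÷ 130 → quotient 6, remainder 63
130 ÷ 63 → quotient 2, remainder 4
63 ÷ 4 → quotient 15, remainder 3
4 ÷ 3 → quotient 1, remainder 1
3 ÷ 1 → quotient 3, remainder 0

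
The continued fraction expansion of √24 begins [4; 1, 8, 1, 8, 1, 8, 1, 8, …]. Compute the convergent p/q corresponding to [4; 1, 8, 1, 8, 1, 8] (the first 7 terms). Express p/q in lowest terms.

a_0 = 4: 4/1
a_1 = 1: 5/1
a_2 = 8: 44/9
a_3 = 1: 49/10
a_4 = 8: 436/89
a_5 = 1: 485/99
a_6 = 8: 4316/881

4316/881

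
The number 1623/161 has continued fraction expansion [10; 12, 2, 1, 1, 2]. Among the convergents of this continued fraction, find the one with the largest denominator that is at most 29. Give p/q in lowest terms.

252/25

List convergents until the denominator exceeds the bound:
a_0 = 10: 10/1  (≤ bound)
a_1 = 12: 121/12  (≤ bound)
a_2 = 2: 252/25  (≤ bound)
a_3 = 1: 373/37  (> 29, stop)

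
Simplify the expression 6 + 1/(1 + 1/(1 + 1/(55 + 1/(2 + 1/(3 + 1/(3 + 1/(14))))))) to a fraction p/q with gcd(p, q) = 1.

239397/36805

Work from the innermost term outward:
Start with 14.
3 + 1/(14/1) = 3 + 1/14 = 43/14
3 + 1/(43/14) = 3 + 14/43 = 143/43
2 + 1/(143/43) = 2 + 43/143 = 329/143
55 + 1/(329/143) = 55 + 143/329 = 18238/329
1 + 1/(18238/329) = 1 + 329/18238 = 18567/18238
1 + 1/(18567/18238) = 1 + 18238/18567 = 36805/18567
6 + 1/(36805/18567) = 6 + 18567/36805 = 239397/36805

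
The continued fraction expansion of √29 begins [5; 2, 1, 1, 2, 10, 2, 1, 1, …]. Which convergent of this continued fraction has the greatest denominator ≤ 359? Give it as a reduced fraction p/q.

a_0 = 5: 5/1  (≤ bound)
a_1 = 2: 11/2  (≤ bound)
a_2 = 1: 16/3  (≤ bound)
a_3 = 1: 27/5  (≤ bound)
a_4 = 2: 70/13  (≤ bound)
a_5 = 10: 727/135  (≤ bound)
a_6 = 2: 1524/283  (≤ bound)
a_7 = 1: 2251/418  (> 359, stop)

1524/283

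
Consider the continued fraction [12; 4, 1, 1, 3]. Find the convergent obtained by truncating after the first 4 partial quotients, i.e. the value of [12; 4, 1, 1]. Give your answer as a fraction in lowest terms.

a_0 = 12: 12/1
a_1 = 4: 49/4
a_2 = 1: 61/5
a_3 = 1: 110/9

110/9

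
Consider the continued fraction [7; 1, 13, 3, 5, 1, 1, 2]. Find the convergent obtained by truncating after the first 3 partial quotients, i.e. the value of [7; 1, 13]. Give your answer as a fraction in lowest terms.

a_0 = 7: 7/1
a_1 = 1: 8/1
a_2 = 13: 111/14

111/14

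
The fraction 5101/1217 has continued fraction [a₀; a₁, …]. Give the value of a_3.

2

Repeatedly divide and take the remainder:
5101 = 4·1217 + 233, so a_0 = 4
1217 = 5·233 + 52, so a_1 = 5
233 = 4·52 + 25, so a_2 = 4
52 = 2·25 + 2, so a_3 = 2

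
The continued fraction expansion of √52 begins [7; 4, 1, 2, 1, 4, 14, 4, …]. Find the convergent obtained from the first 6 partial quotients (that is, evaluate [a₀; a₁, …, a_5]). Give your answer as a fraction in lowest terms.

Starting at the tail and folding back:
Start with 4.
1 + 1/(4/1) = 1 + 1/4 = 5/4
2 + 1/(5/4) = 2 + 4/5 = 14/5
1 + 1/(14/5) = 1 + 5/14 = 19/14
4 + 1/(19/14) = 4 + 14/19 = 90/19
7 + 1/(90/19) = 7 + 19/90 = 649/90

649/90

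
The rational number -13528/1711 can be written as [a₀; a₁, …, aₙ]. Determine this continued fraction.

Run the Euclidean algorithm, recording each quotient:
-13528 ÷ 1711 → quotient -8, remainder 160
1711 ÷ 160 → quotient 10, remainder 111
160 ÷ 111 → quotient 1, remainder 49
111 ÷ 49 → quotient 2, remainder 13
49 ÷ 13 → quotient 3, remainder 10
13 ÷ 10 → quotient 1, remainder 3
10 ÷ 3 → quotient 3, remainder 1
3 ÷ 1 → quotient 3, remainder 0

[-8; 10, 1, 2, 3, 1, 3, 3]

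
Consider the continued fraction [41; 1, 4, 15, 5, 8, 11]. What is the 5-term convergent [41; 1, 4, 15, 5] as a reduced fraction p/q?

16094/385

Start with 5.
15 + 1/(5/1) = 15 + 1/5 = 76/5
4 + 1/(76/5) = 4 + 5/76 = 309/76
1 + 1/(309/76) = 1 + 76/309 = 385/309
41 + 1/(385/309) = 41 + 309/385 = 16094/385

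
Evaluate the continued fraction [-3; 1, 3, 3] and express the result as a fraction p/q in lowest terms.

-29/13

Start with 3.
3 + 1/(3/1) = 3 + 1/3 = 10/3
1 + 1/(10/3) = 1 + 3/10 = 13/10
-3 + 1/(13/10) = -3 + 10/13 = -29/13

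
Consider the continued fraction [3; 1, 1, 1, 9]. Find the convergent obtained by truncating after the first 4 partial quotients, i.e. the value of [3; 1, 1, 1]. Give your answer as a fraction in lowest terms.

Start with 1.
1 + 1/(1/1) = 1 + 1/1 = 2/1
1 + 1/(2/1) = 1 + 1/2 = 3/2
3 + 1/(3/2) = 3 + 2/3 = 11/3

11/3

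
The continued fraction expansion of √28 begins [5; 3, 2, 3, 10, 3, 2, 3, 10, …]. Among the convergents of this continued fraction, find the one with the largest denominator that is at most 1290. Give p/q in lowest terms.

4048/765

List convergents until the denominator exceeds the bound:
a_0 = 5: 5/1  (≤ bound)
a_1 = 3: 16/3  (≤ bound)
a_2 = 2: 37/7  (≤ bound)
a_3 = 3: 127/24  (≤ bound)
a_4 = 10: 1307/247  (≤ bound)
a_5 = 3: 4048/765  (≤ bound)
a_6 = 2: 9403/1777  (> 1290, stop)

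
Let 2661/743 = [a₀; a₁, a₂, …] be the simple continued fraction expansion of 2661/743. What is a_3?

2661 ÷ 743 → quotient 3, remainder 432
743 ÷ 432 → quotient 1, remainder 311
432 ÷ 311 → quotient 1, remainder 121
311 ÷ 121 → quotient 2, remainder 69

2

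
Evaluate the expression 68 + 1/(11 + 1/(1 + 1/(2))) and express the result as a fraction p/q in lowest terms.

2383/35

Start with 2.
1 + 1/(2/1) = 1 + 1/2 = 3/2
11 + 1/(3/2) = 11 + 2/3 = 35/3
68 + 1/(35/3) = 68 + 3/35 = 2383/35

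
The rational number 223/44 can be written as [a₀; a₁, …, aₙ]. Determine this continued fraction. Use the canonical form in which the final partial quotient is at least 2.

[5; 14, 1, 2]

Repeatedly divide and take the remainder:
223 ÷ 44 → quotient 5, remainder 3
44 ÷ 3 → quotient 14, remainder 2
3 ÷ 2 → quotient 1, remainder 1
2 ÷ 1 → quotient 2, remainder 0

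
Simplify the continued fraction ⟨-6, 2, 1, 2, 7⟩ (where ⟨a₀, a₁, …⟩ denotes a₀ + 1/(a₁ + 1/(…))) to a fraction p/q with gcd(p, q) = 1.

-332/59

Start with 7.
2 + 1/(7/1) = 2 + 1/7 = 15/7
1 + 1/(15/7) = 1 + 7/15 = 22/15
2 + 1/(22/15) = 2 + 15/22 = 59/22
-6 + 1/(59/22) = -6 + 22/59 = -332/59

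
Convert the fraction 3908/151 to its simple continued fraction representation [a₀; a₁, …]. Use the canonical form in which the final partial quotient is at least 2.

[25; 1, 7, 2, 1, 1, 3]

Apply division with remainder until the remainder is 0:
3908 = 25·151 + 133, so a_0 = 25
151 = 1·133 + 18, so a_1 = 1
133 = 7·18 + 7, so a_2 = 7
18 = 2·7 + 4, so a_3 = 2
7 = 1·4 + 3, so a_4 = 1
4 = 1·3 + 1, so a_5 = 1
3 = 3·1 + 0, so a_6 = 3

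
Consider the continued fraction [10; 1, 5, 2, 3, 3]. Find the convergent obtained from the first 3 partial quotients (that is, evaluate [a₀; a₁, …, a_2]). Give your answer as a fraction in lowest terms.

Collapse the nested fraction from the inside out:
Start with 5.
1 + 1/(5/1) = 1 + 1/5 = 6/5
10 + 1/(6/5) = 10 + 5/6 = 65/6

65/6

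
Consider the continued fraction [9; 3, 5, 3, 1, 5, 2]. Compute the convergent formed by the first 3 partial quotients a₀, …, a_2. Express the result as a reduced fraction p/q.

149/16

a_0 = 9: 9/1
a_1 = 3: 28/3
a_2 = 5: 149/16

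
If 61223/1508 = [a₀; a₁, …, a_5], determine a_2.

61223 = 40·1508 + 903, so a_0 = 40
1508 = 1·903 + 605, so a_1 = 1
903 = 1·605 + 298, so a_2 = 1

1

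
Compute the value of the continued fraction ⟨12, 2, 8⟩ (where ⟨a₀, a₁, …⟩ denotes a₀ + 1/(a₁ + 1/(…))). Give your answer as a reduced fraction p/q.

Start with 8.
2 + 1/(8/1) = 2 + 1/8 = 17/8
12 + 1/(17/8) = 12 + 8/17 = 212/17

212/17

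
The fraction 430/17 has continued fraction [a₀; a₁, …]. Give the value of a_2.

2

430 ÷ 17 → quotient 25, remainder 5
17 ÷ 5 → quotient 3, remainder 2
5 ÷ 2 → quotient 2, remainder 1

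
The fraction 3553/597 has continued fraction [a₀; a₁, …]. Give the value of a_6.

2

⌊3553/597⌋ = 5, remainder 568
⌊597/568⌋ = 1, remainder 29
⌊568/29⌋ = 19, remainder 17
⌊29/17⌋ = 1, remainder 12
⌊17/12⌋ = 1, remainder 5
⌊12/5⌋ = 2, remainder 2
⌊5/2⌋ = 2, remainder 1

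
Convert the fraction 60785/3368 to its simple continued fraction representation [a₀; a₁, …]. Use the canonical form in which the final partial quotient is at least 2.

[18; 20, 1, 11, 2, 1, 1, 2]

⌊60785/3368⌋ = 18, remainder 161
⌊3368/161⌋ = 20, remainder 148
⌊161/148⌋ = 1, remainder 13
⌊148/13⌋ = 11, remainder 5
⌊13/5⌋ = 2, remainder 3
⌊5/3⌋ = 1, remainder 2
⌊3/2⌋ = 1, remainder 1
⌊2/1⌋ = 2, remainder 0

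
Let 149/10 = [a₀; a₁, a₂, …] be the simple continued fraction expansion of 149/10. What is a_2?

⌊149/10⌋ = 14, remainder 9
⌊10/9⌋ = 1, remainder 1
⌊9/1⌋ = 9, remainder 0

9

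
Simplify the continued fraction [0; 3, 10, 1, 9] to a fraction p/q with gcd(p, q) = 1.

109/337

Compute successive convergents:
a_0 = 0: 0/1
a_1 = 3: 1/3
a_2 = 10: 10/31
a_3 = 1: 11/34
a_4 = 9: 109/337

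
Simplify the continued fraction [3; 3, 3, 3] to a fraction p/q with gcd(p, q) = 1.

Build up convergents one term at a time:
a_0 = 3: 3/1
a_1 = 3: 10/3
a_2 = 3: 33/10
a_3 = 3: 109/33

109/33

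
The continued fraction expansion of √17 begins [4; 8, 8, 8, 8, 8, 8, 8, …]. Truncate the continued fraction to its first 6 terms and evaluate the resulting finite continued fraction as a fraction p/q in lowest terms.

Start with 8.
8 + 1/(8/1) = 8 + 1/8 = 65/8
8 + 1/(65/8) = 8 + 8/65 = 528/65
8 + 1/(528/65) = 8 + 65/528 = 4289/528
8 + 1/(4289/528) = 8 + 528/4289 = 34840/4289
4 + 1/(34840/4289) = 4 + 4289/34840 = 143649/34840

143649/34840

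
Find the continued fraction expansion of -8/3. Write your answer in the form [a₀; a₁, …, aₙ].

-8 = -3·3 + 1, so a_0 = -3
3 = 3·1 + 0, so a_1 = 3

[-3; 3]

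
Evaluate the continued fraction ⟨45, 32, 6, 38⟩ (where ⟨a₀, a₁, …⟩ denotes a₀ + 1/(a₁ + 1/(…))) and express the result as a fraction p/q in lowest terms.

Use the convergent recurrence hₖ = aₖ·hₖ₋₁ + hₖ₋₂ (and likewise for the denominators kₖ):
a_0 = 45: 45/1
a_1 = 32: 1441/32
a_2 = 6: 8691/193
a_3 = 38: 331699/7366

331699/7366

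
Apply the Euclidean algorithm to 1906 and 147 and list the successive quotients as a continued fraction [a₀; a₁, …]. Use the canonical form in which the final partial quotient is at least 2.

[12; 1, 28, 2, 2]

Run the Euclidean algorithm, recording each quotient:
1906 = 12·147 + 142, so a_0 = 12
147 = 1·142 + 5, so a_1 = 1
142 = 28·5 + 2, so a_2 = 28
5 = 2·2 + 1, so a_3 = 2
2 = 2·1 + 0, so a_4 = 2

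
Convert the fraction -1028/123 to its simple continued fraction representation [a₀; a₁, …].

[-9; 1, 1, 1, 3, 1, 8]

-1028 ÷ 123 → quotient -9, remainder 79
123 ÷ 79 → quotient 1, remainder 44
79 ÷ 44 → quotient 1, remainder 35
44 ÷ 35 → quotient 1, remainder 9
35 ÷ 9 → quotient 3, remainder 8
9 ÷ 8 → quotient 1, remainder 1
8 ÷ 1 → quotient 8, remainder 0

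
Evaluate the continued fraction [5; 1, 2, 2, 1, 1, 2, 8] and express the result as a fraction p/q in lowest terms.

2105/369

a_0 = 5: 5/1
a_1 = 1: 6/1
a_2 = 2: 17/3
a_3 = 2: 40/7
a_4 = 1: 57/10
a_5 = 1: 97/17
a_6 = 2: 251/44
a_7 = 8: 2105/369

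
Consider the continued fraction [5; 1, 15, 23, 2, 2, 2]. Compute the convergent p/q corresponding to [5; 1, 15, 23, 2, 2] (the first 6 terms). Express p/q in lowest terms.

Use the convergent recurrence hₖ = aₖ·hₖ₋₁ + hₖ₋₂ (and likewise for the denominators kₖ):
a_0 = 5: 5/1
a_1 = 1: 6/1
a_2 = 15: 95/16
a_3 = 23: 2191/369
a_4 = 2: 4477/754
a_5 = 2: 11145/1877

11145/1877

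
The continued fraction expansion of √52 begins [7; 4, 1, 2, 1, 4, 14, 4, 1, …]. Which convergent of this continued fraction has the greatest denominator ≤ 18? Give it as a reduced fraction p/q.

101/14

a_0 = 7: 7/1  (≤ bound)
a_1 = 4: 29/4  (≤ bound)
a_2 = 1: 36/5  (≤ bound)
a_3 = 2: 101/14  (≤ bound)
a_4 = 1: 137/19  (> 18, stop)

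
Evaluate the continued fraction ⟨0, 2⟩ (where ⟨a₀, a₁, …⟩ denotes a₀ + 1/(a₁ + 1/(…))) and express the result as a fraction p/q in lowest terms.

Start with 2.
0 + 1/(2/1) = 0 + 1/2 = 1/2

1/2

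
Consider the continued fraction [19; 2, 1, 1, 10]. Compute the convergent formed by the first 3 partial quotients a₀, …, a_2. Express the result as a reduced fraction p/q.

Start with 1.
2 + 1/(1/1) = 2 + 1/1 = 3/1
19 + 1/(3/1) = 19 + 1/3 = 58/3

58/3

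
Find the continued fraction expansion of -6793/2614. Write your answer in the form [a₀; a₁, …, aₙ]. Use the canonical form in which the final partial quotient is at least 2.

[-3; 2, 2, 30, 2, 1, 5]

-6793 = -3·2614 + 1049, so a_0 = -3
2614 = 2·1049 + 516, so a_1 = 2
1049 = 2·516 + 17, so a_2 = 2
516 = 30·17 + 6, so a_3 = 30
17 = 2·6 + 5, so a_4 = 2
6 = 1·5 + 1, so a_5 = 1
5 = 5·1 + 0, so a_6 = 5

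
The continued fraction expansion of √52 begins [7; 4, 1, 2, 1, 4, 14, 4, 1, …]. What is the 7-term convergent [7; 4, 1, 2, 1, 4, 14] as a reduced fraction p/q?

Compute successive convergents:
a_0 = 7: 7/1
a_1 = 4: 29/4
a_2 = 1: 36/5
a_3 = 2: 101/14
a_4 = 1: 137/19
a_5 = 4: 649/90
a_6 = 14: 9223/1279

9223/1279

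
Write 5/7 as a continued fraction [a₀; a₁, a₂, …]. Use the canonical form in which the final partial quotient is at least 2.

Apply division with remainder until the remainder is 0:
⌊5/7⌋ = 0, remainder 5
⌊7/5⌋ = 1, remainder 2
⌊5/2⌋ = 2, remainder 1
⌊2/1⌋ = 2, remainder 0

[0; 1, 2, 2]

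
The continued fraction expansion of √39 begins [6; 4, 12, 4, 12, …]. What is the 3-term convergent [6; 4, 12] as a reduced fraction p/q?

Work from the innermost term outward:
Start with 12.
4 + 1/(12/1) = 4 + 1/12 = 49/12
6 + 1/(49/12) = 6 + 12/49 = 306/49

306/49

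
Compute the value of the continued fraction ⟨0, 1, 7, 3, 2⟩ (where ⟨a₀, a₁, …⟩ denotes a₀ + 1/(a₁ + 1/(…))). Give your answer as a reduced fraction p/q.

51/58

a_0 = 0: 0/1
a_1 = 1: 1/1
a_2 = 7: 7/8
a_3 = 3: 22/25
a_4 = 2: 51/58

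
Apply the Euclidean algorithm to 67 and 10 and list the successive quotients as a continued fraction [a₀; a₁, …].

⌊67/10⌋ = 6, remainder 7
⌊10/7⌋ = 1, remainder 3
⌊7/3⌋ = 2, remainder 1
⌊3/1⌋ = 3, remainder 0

[6; 1, 2, 3]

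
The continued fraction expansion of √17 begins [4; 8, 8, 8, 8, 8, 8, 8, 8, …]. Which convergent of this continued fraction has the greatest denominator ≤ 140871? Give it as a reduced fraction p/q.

a_0 = 4: 4/1  (≤ bound)
a_1 = 8: 33/8  (≤ bound)
a_2 = 8: 268/65  (≤ bound)
a_3 = 8: 2177/528  (≤ bound)
a_4 = 8: 17684/4289  (≤ bound)
a_5 = 8: 143649/34840  (≤ bound)
a_6 = 8: 1166876/283009  (> 140871, stop)

143649/34840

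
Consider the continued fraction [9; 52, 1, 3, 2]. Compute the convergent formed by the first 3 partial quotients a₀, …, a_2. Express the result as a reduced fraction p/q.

478/53

a_0 = 9: 9/1
a_1 = 52: 469/52
a_2 = 1: 478/53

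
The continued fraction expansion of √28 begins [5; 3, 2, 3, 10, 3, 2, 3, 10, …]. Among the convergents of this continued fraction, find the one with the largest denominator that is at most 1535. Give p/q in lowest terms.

a_0 = 5: 5/1  (≤ bound)
a_1 = 3: 16/3  (≤ bound)
a_2 = 2: 37/7  (≤ bound)
a_3 = 3: 127/24  (≤ bound)
a_4 = 10: 1307/247  (≤ bound)
a_5 = 3: 4048/765  (≤ bound)
a_6 = 2: 9403/1777  (> 1535, stop)

4048/765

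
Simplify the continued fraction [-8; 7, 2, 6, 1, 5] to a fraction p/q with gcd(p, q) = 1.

Start with 5.
1 + 1/(5/1) = 1 + 1/5 = 6/5
6 + 1/(6/5) = 6 + 5/6 = 41/6
2 + 1/(41/6) = 2 + 6/41 = 88/41
7 + 1/(88/41) = 7 + 41/88 = 657/88
-8 + 1/(657/88) = -8 + 88/657 = -5168/657

-5168/657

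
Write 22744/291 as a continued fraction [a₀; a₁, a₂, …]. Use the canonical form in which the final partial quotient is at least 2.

Apply division with remainder until the remainder is 0:
⌊22744/291⌋ = 78, remainder 46
⌊291/46⌋ = 6, remainder 15
⌊46/15⌋ = 3, remainder 1
⌊15/1⌋ = 15, remainder 0

[78; 6, 3, 15]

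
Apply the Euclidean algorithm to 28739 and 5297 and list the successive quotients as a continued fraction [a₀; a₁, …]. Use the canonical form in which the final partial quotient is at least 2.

28739 ÷ 5297 → quotient 5, remainder 2254
5297 ÷ 2254 → quotient 2, remainder 789
2254 ÷ 789 → quotient 2, remainder 676
789 ÷ 676 → quotient 1, remainder 113
676 ÷ 113 → quotient 5, remainder 111
113 ÷ 111 → quotient 1, remainder 2
111 ÷ 2 → quotient 55, remainder 1
2 ÷ 1 → quotient 2, remainder 0

[5; 2, 2, 1, 5, 1, 55, 2]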